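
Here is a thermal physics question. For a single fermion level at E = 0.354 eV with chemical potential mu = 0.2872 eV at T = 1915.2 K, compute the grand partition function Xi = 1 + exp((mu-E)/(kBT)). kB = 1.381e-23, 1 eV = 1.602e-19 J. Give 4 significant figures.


Step 1: (mu - E) = 0.2872 - 0.354 = -0.0668 eV
Step 2: x = (mu-E)*eV/(kB*T) = -0.0668*1.602e-19/(1.381e-23*1915.2) = -0.4046
Step 3: exp(x) = 0.6672
Step 4: Xi = 1 + 0.6672 = 1.667

1.667


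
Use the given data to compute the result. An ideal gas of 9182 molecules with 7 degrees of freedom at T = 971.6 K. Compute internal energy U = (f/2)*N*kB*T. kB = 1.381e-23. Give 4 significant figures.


Step 1: f/2 = 7/2 = 3.5
Step 2: N*kB*T = 9182*1.381e-23*971.6 = 1.232e-16
Step 3: U = 3.5 * 1.232e-16 = 4.312e-16 J

4.312e-16


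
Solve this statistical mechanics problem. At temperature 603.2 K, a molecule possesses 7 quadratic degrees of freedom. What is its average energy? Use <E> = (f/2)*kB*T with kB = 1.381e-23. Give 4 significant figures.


Step 1: f/2 = 7/2 = 3.5
Step 2: kB*T = 1.381e-23 * 603.2 = 8.33e-21
Step 3: <E> = 3.5 * 8.33e-21 = 2.916e-20 J

2.916e-20


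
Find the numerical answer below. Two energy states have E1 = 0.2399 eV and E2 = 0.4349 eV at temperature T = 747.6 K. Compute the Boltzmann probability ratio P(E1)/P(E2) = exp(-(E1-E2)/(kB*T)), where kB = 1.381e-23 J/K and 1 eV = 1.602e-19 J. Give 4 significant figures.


Step 1: Compute energy difference dE = E1 - E2 = 0.2399 - 0.4349 = -0.195 eV
Step 2: Convert to Joules: dE_J = -0.195 * 1.602e-19 = -3.124e-20 J
Step 3: Compute exponent = -dE_J / (kB * T) = -(-3.124e-20) / (1.381e-23 * 747.6) = 3.026
Step 4: P(E1)/P(E2) = exp(3.026) = 20.61

20.61


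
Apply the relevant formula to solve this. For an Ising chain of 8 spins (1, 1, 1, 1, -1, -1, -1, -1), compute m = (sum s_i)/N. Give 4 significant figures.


Step 1: Count up spins (+1): 4, down spins (-1): 4
Step 2: Total magnetization M = 4 - 4 = 0
Step 3: m = M/N = 0/8 = 0

0


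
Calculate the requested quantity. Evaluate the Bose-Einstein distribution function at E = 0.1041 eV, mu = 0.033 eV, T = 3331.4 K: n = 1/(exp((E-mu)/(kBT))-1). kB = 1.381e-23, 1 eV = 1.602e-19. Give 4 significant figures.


Step 1: (E - mu) = 0.0711 eV
Step 2: x = (E-mu)*eV/(kB*T) = 0.0711*1.602e-19/(1.381e-23*3331.4) = 0.2476
Step 3: exp(x) = 1.281
Step 4: n = 1/(exp(x)-1) = 3.56

3.56


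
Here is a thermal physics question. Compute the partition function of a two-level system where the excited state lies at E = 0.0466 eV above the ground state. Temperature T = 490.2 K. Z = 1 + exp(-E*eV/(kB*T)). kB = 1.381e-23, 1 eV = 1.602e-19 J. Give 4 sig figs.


Step 1: Compute beta*E = E*eV/(kB*T) = 0.0466*1.602e-19/(1.381e-23*490.2) = 1.103
Step 2: exp(-beta*E) = exp(-1.103) = 0.332
Step 3: Z = 1 + 0.332 = 1.332

1.332


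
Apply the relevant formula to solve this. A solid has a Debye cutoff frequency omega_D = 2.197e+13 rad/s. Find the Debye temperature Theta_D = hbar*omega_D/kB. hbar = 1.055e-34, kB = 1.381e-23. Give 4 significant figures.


Step 1: hbar*omega_D = 1.055e-34 * 2.197e+13 = 2.318e-21 J
Step 2: Theta_D = 2.318e-21 / 1.381e-23
Step 3: Theta_D = 167.8 K

167.8


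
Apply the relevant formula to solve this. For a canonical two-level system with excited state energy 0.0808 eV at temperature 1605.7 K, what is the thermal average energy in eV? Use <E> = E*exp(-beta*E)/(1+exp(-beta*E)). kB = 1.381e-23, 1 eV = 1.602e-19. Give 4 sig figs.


Step 1: beta*E = 0.0808*1.602e-19/(1.381e-23*1605.7) = 0.5837
Step 2: exp(-beta*E) = 0.5578
Step 3: <E> = 0.0808*0.5578/(1+0.5578) = 0.02893 eV

0.02893


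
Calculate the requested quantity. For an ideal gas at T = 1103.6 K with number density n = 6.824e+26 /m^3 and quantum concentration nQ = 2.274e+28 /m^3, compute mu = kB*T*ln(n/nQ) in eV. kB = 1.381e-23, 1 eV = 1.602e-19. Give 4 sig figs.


Step 1: n/nQ = 6.824e+26/2.274e+28 = 0.03001
Step 2: ln(n/nQ) = -3.506
Step 3: mu = kB*T*ln(n/nQ) = 1.524e-20*-3.506 = -5.344e-20 J
Step 4: Convert to eV: -5.344e-20/1.602e-19 = -0.3336 eV

-0.3336


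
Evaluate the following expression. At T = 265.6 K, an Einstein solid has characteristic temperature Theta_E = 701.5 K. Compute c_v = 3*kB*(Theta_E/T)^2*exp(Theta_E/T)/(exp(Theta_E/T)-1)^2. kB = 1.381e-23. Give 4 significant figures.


Step 1: x = Theta_E/T = 701.5/265.6 = 2.641
Step 2: x^2 = 6.976
Step 3: exp(x) = 14.03
Step 4: c_v = 3*1.381e-23*6.976*14.03/(14.03-1)^2 = 2.388e-23

2.388e-23


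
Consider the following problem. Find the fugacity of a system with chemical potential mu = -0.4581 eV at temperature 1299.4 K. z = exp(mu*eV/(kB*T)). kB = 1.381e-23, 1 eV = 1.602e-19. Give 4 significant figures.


Step 1: Convert mu to Joules: -0.4581*1.602e-19 = -7.339e-20 J
Step 2: kB*T = 1.381e-23*1299.4 = 1.794e-20 J
Step 3: mu/(kB*T) = -4.09
Step 4: z = exp(-4.09) = 0.01675

0.01675


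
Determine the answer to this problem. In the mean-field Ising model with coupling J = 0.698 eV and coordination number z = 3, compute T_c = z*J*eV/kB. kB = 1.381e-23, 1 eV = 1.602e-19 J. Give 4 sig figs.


Step 1: z*J = 3*0.698 = 2.094 eV
Step 2: Convert to Joules: 2.094*1.602e-19 = 3.355e-19 J
Step 3: T_c = 3.355e-19 / 1.381e-23 = 2.429e+04 K

2.429e+04


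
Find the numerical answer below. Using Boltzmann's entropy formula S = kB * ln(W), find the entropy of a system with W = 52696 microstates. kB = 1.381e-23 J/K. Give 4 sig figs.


Step 1: ln(W) = ln(52696) = 10.87
Step 2: S = kB * ln(W) = 1.381e-23 * 10.87
Step 3: S = 1.501e-22 J/K

1.501e-22


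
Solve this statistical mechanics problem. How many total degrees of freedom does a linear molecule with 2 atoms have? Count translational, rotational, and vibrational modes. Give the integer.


Step 1: Translational DOF = 3
Step 2: Rotational DOF (linear) = 2
Step 3: Vibrational DOF = 3*2 - 5 = 1
Step 4: Total = 3 + 2 + 1 = 6

6


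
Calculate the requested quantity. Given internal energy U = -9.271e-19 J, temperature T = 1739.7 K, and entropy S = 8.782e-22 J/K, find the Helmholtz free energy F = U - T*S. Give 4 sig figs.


Step 1: T*S = 1739.7 * 8.782e-22 = 1.528e-18 J
Step 2: F = U - T*S = -9.271e-19 - 1.528e-18
Step 3: F = -2.455e-18 J

-2.455e-18


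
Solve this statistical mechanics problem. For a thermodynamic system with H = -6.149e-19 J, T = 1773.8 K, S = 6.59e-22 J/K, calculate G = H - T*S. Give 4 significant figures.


Step 1: T*S = 1773.8 * 6.59e-22 = 1.169e-18 J
Step 2: G = H - T*S = -6.149e-19 - 1.169e-18
Step 3: G = -1.784e-18 J

-1.784e-18


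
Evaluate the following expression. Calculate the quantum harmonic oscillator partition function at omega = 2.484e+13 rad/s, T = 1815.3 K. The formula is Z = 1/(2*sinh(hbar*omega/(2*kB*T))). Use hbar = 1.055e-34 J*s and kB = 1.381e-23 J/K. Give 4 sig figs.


Step 1: Compute x = hbar*omega/(kB*T) = 1.055e-34*2.484e+13/(1.381e-23*1815.3) = 0.1045
Step 2: x/2 = 0.05227
Step 3: sinh(x/2) = 0.05229
Step 4: Z = 1/(2*0.05229) = 9.562

9.562


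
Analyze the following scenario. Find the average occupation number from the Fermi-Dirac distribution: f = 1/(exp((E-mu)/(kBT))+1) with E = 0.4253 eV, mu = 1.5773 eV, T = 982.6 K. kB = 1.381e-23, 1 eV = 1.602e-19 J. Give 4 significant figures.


Step 1: (E - mu) = 0.4253 - 1.5773 = -1.152 eV
Step 2: Convert: (E-mu)*eV = -1.846e-19 J
Step 3: x = (E-mu)*eV/(kB*T) = -13.6
Step 4: f = 1/(exp(-13.6)+1) = 1

1


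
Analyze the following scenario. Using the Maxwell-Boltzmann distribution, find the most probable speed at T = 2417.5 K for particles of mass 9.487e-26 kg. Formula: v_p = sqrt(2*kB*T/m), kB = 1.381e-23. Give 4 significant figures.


Step 1: Numerator = 2*kB*T = 2*1.381e-23*2417.5 = 6.677e-20
Step 2: Ratio = 6.677e-20 / 9.487e-26 = 7.038e+05
Step 3: v_p = sqrt(7.038e+05) = 838.9 m/s

838.9


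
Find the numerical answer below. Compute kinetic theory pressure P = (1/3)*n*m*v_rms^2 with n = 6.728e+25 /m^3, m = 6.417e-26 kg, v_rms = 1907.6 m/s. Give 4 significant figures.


Step 1: v_rms^2 = 1907.6^2 = 3.639e+06
Step 2: n*m = 6.728e+25*6.417e-26 = 4.317
Step 3: P = (1/3)*4.317*3.639e+06 = 5.237e+06 Pa

5.237e+06


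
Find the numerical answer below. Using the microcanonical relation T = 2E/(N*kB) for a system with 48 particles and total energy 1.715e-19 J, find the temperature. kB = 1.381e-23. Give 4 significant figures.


Step 1: Numerator = 2*E = 2*1.715e-19 = 3.43e-19 J
Step 2: Denominator = N*kB = 48*1.381e-23 = 6.629e-22
Step 3: T = 3.43e-19 / 6.629e-22 = 517.4 K

517.4


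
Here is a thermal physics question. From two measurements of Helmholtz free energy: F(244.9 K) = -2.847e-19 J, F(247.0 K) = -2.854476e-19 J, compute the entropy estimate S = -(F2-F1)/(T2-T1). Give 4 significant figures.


Step 1: dF = F2 - F1 = -2.854476e-19 - (-2.847e-19) = -7.476e-22 J
Step 2: dT = T2 - T1 = 247.0 - 244.9 = 2.1 K
Step 3: S = -dF/dT = -(-7.476e-22)/2.1 = 3.56e-22 J/K

3.56e-22


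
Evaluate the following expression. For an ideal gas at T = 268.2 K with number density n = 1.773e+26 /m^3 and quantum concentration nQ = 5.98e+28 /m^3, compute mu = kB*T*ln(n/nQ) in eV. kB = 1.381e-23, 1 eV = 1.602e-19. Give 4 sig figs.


Step 1: n/nQ = 1.773e+26/5.98e+28 = 0.002965
Step 2: ln(n/nQ) = -5.821
Step 3: mu = kB*T*ln(n/nQ) = 3.704e-21*-5.821 = -2.156e-20 J
Step 4: Convert to eV: -2.156e-20/1.602e-19 = -0.1346 eV

-0.1346


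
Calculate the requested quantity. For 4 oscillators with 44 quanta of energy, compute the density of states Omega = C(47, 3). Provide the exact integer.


Step 1: Use binomial coefficient C(47, 3)
Step 2: Numerator = 47! / 44!
Step 3: Denominator = 3!
Step 4: Omega = 16215

16215


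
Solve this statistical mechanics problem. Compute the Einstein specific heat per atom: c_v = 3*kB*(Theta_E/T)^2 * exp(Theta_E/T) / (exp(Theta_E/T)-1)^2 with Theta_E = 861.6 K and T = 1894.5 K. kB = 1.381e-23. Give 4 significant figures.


Step 1: x = Theta_E/T = 861.6/1894.5 = 0.4548
Step 2: x^2 = 0.2068
Step 3: exp(x) = 1.576
Step 4: c_v = 3*1.381e-23*0.2068*1.576/(1.576-1)^2 = 4.072e-23

4.072e-23


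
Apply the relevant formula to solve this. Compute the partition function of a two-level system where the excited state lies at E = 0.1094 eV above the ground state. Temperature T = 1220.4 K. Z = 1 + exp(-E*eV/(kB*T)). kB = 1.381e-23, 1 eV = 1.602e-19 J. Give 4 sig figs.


Step 1: Compute beta*E = E*eV/(kB*T) = 0.1094*1.602e-19/(1.381e-23*1220.4) = 1.04
Step 2: exp(-beta*E) = exp(-1.04) = 0.3535
Step 3: Z = 1 + 0.3535 = 1.353

1.353


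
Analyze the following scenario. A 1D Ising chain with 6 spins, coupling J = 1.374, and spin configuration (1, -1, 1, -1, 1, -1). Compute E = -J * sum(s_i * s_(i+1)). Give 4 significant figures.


Step 1: Nearest-neighbor products: -1, -1, -1, -1, -1
Step 2: Sum of products = -5
Step 3: E = -1.374 * -5 = 6.87

6.87


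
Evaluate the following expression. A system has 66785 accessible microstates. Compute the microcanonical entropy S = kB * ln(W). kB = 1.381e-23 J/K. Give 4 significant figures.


Step 1: ln(W) = ln(66785) = 11.11
Step 2: S = kB * ln(W) = 1.381e-23 * 11.11
Step 3: S = 1.534e-22 J/K

1.534e-22


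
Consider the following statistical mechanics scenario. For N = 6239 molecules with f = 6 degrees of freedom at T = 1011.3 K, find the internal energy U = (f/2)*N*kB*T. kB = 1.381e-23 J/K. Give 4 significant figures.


Step 1: f/2 = 6/2 = 3.0
Step 2: N*kB*T = 6239*1.381e-23*1011.3 = 8.713e-17
Step 3: U = 3.0 * 8.713e-17 = 2.614e-16 J

2.614e-16


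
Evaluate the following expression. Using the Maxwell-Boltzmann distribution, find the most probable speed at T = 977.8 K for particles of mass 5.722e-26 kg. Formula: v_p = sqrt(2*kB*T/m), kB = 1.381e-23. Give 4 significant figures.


Step 1: Numerator = 2*kB*T = 2*1.381e-23*977.8 = 2.701e-20
Step 2: Ratio = 2.701e-20 / 5.722e-26 = 4.72e+05
Step 3: v_p = sqrt(4.72e+05) = 687 m/s

687


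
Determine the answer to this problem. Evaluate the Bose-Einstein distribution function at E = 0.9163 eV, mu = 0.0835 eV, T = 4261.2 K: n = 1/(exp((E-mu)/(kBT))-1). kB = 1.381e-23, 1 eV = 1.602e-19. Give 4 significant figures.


Step 1: (E - mu) = 0.8328 eV
Step 2: x = (E-mu)*eV/(kB*T) = 0.8328*1.602e-19/(1.381e-23*4261.2) = 2.267
Step 3: exp(x) = 9.652
Step 4: n = 1/(exp(x)-1) = 0.1156

0.1156


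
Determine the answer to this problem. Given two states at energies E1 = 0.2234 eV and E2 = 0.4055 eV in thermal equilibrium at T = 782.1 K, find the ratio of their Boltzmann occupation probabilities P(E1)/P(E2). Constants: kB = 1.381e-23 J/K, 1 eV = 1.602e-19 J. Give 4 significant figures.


Step 1: Compute energy difference dE = E1 - E2 = 0.2234 - 0.4055 = -0.1821 eV
Step 2: Convert to Joules: dE_J = -0.1821 * 1.602e-19 = -2.917e-20 J
Step 3: Compute exponent = -dE_J / (kB * T) = -(-2.917e-20) / (1.381e-23 * 782.1) = 2.701
Step 4: P(E1)/P(E2) = exp(2.701) = 14.89

14.89


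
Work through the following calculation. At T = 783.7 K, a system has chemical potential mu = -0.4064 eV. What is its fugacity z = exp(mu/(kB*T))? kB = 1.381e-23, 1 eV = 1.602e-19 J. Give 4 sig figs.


Step 1: Convert mu to Joules: -0.4064*1.602e-19 = -6.511e-20 J
Step 2: kB*T = 1.381e-23*783.7 = 1.082e-20 J
Step 3: mu/(kB*T) = -6.016
Step 4: z = exp(-6.016) = 0.002441

0.002441


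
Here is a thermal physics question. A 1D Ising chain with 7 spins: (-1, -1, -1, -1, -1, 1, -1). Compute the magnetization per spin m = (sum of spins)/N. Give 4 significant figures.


Step 1: Count up spins (+1): 1, down spins (-1): 6
Step 2: Total magnetization M = 1 - 6 = -5
Step 3: m = M/N = -5/7 = -0.7143

-0.7143


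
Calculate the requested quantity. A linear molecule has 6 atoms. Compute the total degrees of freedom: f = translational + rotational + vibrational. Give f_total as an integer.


Step 1: Translational DOF = 3
Step 2: Rotational DOF (linear) = 2
Step 3: Vibrational DOF = 3*6 - 5 = 13
Step 4: Total = 3 + 2 + 13 = 18

18


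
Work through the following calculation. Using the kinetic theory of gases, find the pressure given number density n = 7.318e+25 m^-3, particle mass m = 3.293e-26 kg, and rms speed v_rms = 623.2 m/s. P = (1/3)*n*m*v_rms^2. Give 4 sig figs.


Step 1: v_rms^2 = 623.2^2 = 3.884e+05
Step 2: n*m = 7.318e+25*3.293e-26 = 2.41
Step 3: P = (1/3)*2.41*3.884e+05 = 3.12e+05 Pa

3.12e+05


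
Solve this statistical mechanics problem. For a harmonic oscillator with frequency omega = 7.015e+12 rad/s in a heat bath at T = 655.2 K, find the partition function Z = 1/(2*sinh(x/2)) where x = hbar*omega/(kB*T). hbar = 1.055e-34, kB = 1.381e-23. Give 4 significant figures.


Step 1: Compute x = hbar*omega/(kB*T) = 1.055e-34*7.015e+12/(1.381e-23*655.2) = 0.08179
Step 2: x/2 = 0.0409
Step 3: sinh(x/2) = 0.04091
Step 4: Z = 1/(2*0.04091) = 12.22

12.22


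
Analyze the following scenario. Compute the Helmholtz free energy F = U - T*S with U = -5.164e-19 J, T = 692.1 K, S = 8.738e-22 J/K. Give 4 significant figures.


Step 1: T*S = 692.1 * 8.738e-22 = 6.048e-19 J
Step 2: F = U - T*S = -5.164e-19 - 6.048e-19
Step 3: F = -1.121e-18 J

-1.121e-18


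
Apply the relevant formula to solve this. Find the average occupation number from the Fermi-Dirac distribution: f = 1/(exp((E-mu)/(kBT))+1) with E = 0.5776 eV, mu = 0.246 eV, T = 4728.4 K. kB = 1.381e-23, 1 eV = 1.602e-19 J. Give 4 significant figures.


Step 1: (E - mu) = 0.5776 - 0.246 = 0.3316 eV
Step 2: Convert: (E-mu)*eV = 5.312e-20 J
Step 3: x = (E-mu)*eV/(kB*T) = 0.8135
Step 4: f = 1/(exp(0.8135)+1) = 0.3071

0.3071


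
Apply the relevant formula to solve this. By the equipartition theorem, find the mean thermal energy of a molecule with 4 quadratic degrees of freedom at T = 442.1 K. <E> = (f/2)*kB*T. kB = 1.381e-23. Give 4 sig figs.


Step 1: f/2 = 4/2 = 2
Step 2: kB*T = 1.381e-23 * 442.1 = 6.105e-21
Step 3: <E> = 2 * 6.105e-21 = 1.221e-20 J

1.221e-20


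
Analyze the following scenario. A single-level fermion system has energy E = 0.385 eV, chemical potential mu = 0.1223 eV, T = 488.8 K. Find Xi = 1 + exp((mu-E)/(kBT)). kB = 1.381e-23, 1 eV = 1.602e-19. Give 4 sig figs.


Step 1: (mu - E) = 0.1223 - 0.385 = -0.2627 eV
Step 2: x = (mu-E)*eV/(kB*T) = -0.2627*1.602e-19/(1.381e-23*488.8) = -6.234
Step 3: exp(x) = 0.001961
Step 4: Xi = 1 + 0.001961 = 1.002

1.002


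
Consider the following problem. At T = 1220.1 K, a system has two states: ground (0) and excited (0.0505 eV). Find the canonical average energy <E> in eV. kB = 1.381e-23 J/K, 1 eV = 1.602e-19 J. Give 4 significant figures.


Step 1: beta*E = 0.0505*1.602e-19/(1.381e-23*1220.1) = 0.4801
Step 2: exp(-beta*E) = 0.6187
Step 3: <E> = 0.0505*0.6187/(1+0.6187) = 0.0193 eV

0.0193


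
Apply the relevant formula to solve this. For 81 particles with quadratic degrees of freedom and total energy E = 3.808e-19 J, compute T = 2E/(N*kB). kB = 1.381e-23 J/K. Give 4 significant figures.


Step 1: Numerator = 2*E = 2*3.808e-19 = 7.616e-19 J
Step 2: Denominator = N*kB = 81*1.381e-23 = 1.119e-21
Step 3: T = 7.616e-19 / 1.119e-21 = 680.8 K

680.8


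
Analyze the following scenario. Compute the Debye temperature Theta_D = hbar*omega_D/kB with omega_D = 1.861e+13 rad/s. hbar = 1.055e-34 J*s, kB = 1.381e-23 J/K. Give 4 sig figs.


Step 1: hbar*omega_D = 1.055e-34 * 1.861e+13 = 1.963e-21 J
Step 2: Theta_D = 1.963e-21 / 1.381e-23
Step 3: Theta_D = 142.2 K

142.2


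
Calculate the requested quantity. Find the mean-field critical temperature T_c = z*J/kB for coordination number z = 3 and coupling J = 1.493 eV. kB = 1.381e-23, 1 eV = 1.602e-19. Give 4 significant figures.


Step 1: z*J = 3*1.493 = 4.479 eV
Step 2: Convert to Joules: 4.479*1.602e-19 = 7.175e-19 J
Step 3: T_c = 7.175e-19 / 1.381e-23 = 5.196e+04 K

5.196e+04


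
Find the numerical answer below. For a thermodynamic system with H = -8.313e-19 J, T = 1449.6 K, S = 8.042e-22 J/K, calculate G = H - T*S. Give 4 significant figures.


Step 1: T*S = 1449.6 * 8.042e-22 = 1.166e-18 J
Step 2: G = H - T*S = -8.313e-19 - 1.166e-18
Step 3: G = -1.997e-18 J

-1.997e-18


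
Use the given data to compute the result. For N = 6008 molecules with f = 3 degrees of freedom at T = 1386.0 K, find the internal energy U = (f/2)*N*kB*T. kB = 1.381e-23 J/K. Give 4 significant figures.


Step 1: f/2 = 3/2 = 1.5
Step 2: N*kB*T = 6008*1.381e-23*1386.0 = 1.15e-16
Step 3: U = 1.5 * 1.15e-16 = 1.725e-16 J

1.725e-16


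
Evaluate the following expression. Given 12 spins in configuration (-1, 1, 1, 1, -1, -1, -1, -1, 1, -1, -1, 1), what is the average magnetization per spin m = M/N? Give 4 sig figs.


Step 1: Count up spins (+1): 5, down spins (-1): 7
Step 2: Total magnetization M = 5 - 7 = -2
Step 3: m = M/N = -2/12 = -0.1667

-0.1667


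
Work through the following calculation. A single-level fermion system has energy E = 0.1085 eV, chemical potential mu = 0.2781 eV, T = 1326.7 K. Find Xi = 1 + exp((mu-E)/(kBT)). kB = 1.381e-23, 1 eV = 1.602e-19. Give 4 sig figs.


Step 1: (mu - E) = 0.2781 - 0.1085 = 0.1696 eV
Step 2: x = (mu-E)*eV/(kB*T) = 0.1696*1.602e-19/(1.381e-23*1326.7) = 1.483
Step 3: exp(x) = 4.406
Step 4: Xi = 1 + 4.406 = 5.406

5.406


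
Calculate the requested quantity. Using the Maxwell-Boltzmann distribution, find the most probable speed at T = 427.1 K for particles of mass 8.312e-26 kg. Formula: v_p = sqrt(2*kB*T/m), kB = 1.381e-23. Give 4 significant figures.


Step 1: Numerator = 2*kB*T = 2*1.381e-23*427.1 = 1.18e-20
Step 2: Ratio = 1.18e-20 / 8.312e-26 = 1.419e+05
Step 3: v_p = sqrt(1.419e+05) = 376.7 m/s

376.7


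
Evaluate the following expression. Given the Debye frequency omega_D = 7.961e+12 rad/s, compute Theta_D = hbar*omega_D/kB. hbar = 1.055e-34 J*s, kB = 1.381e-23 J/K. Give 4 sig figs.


Step 1: hbar*omega_D = 1.055e-34 * 7.961e+12 = 8.399e-22 J
Step 2: Theta_D = 8.399e-22 / 1.381e-23
Step 3: Theta_D = 60.82 K

60.82


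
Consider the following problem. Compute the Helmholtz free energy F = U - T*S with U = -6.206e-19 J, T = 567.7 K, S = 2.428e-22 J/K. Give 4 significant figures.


Step 1: T*S = 567.7 * 2.428e-22 = 1.378e-19 J
Step 2: F = U - T*S = -6.206e-19 - 1.378e-19
Step 3: F = -7.584e-19 J

-7.584e-19


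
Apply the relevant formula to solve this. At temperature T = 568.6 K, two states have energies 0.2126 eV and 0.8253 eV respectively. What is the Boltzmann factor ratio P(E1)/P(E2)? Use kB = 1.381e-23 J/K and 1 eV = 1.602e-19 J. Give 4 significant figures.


Step 1: Compute energy difference dE = E1 - E2 = 0.2126 - 0.8253 = -0.6127 eV
Step 2: Convert to Joules: dE_J = -0.6127 * 1.602e-19 = -9.815e-20 J
Step 3: Compute exponent = -dE_J / (kB * T) = -(-9.815e-20) / (1.381e-23 * 568.6) = 12.5
Step 4: P(E1)/P(E2) = exp(12.5) = 2.683e+05

2.683e+05


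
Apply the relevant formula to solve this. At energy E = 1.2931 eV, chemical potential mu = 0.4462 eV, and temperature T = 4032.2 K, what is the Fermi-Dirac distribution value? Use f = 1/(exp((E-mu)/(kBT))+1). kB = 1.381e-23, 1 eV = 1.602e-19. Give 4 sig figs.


Step 1: (E - mu) = 1.2931 - 0.4462 = 0.8469 eV
Step 2: Convert: (E-mu)*eV = 1.357e-19 J
Step 3: x = (E-mu)*eV/(kB*T) = 2.436
Step 4: f = 1/(exp(2.436)+1) = 0.08043

0.08043


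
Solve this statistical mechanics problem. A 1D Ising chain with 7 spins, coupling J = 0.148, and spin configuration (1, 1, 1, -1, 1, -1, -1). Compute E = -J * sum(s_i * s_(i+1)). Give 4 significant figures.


Step 1: Nearest-neighbor products: 1, 1, -1, -1, -1, 1
Step 2: Sum of products = 0
Step 3: E = -0.148 * 0 = 0

0


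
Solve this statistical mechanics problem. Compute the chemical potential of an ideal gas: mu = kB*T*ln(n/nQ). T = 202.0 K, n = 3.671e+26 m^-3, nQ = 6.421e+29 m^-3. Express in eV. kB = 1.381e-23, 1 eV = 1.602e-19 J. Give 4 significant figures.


Step 1: n/nQ = 3.671e+26/6.421e+29 = 0.0005717
Step 2: ln(n/nQ) = -7.467
Step 3: mu = kB*T*ln(n/nQ) = 2.79e-21*-7.467 = -2.083e-20 J
Step 4: Convert to eV: -2.083e-20/1.602e-19 = -0.13 eV

-0.13


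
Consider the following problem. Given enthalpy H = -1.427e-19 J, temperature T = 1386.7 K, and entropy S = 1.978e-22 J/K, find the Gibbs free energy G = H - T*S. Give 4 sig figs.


Step 1: T*S = 1386.7 * 1.978e-22 = 2.743e-19 J
Step 2: G = H - T*S = -1.427e-19 - 2.743e-19
Step 3: G = -4.17e-19 J

-4.17e-19


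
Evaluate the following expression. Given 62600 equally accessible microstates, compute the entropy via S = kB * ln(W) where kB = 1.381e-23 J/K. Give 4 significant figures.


Step 1: ln(W) = ln(62600) = 11.04
Step 2: S = kB * ln(W) = 1.381e-23 * 11.04
Step 3: S = 1.525e-22 J/K

1.525e-22


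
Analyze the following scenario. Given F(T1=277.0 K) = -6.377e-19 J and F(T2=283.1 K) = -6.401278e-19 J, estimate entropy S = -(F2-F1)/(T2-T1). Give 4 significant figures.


Step 1: dF = F2 - F1 = -6.401278e-19 - (-6.377e-19) = -2.4278e-21 J
Step 2: dT = T2 - T1 = 283.1 - 277.0 = 6.1 K
Step 3: S = -dF/dT = -(-2.4278e-21)/6.1 = 3.98e-22 J/K

3.98e-22


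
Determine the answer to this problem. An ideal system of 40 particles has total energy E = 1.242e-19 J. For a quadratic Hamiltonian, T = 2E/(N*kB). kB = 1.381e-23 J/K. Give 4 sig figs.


Step 1: Numerator = 2*E = 2*1.242e-19 = 2.484e-19 J
Step 2: Denominator = N*kB = 40*1.381e-23 = 5.524e-22
Step 3: T = 2.484e-19 / 5.524e-22 = 449.7 K

449.7


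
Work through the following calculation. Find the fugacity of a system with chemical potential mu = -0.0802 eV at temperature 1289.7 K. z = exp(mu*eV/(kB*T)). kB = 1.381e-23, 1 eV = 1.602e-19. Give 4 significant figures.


Step 1: Convert mu to Joules: -0.0802*1.602e-19 = -1.285e-20 J
Step 2: kB*T = 1.381e-23*1289.7 = 1.781e-20 J
Step 3: mu/(kB*T) = -0.7214
Step 4: z = exp(-0.7214) = 0.4861

0.4861


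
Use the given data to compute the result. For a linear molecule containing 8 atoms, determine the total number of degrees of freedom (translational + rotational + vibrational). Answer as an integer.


Step 1: Translational DOF = 3
Step 2: Rotational DOF (linear) = 2
Step 3: Vibrational DOF = 3*8 - 5 = 19
Step 4: Total = 3 + 2 + 19 = 24

24


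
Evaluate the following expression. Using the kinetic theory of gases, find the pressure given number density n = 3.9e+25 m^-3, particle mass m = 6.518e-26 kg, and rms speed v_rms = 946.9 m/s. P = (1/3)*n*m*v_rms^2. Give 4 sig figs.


Step 1: v_rms^2 = 946.9^2 = 8.966e+05
Step 2: n*m = 3.9e+25*6.518e-26 = 2.542
Step 3: P = (1/3)*2.542*8.966e+05 = 7.597e+05 Pa

7.597e+05


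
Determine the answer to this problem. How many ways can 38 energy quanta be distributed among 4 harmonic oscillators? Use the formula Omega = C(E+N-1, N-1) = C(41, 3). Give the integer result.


Step 1: Use binomial coefficient C(41, 3)
Step 2: Numerator = 41! / 38!
Step 3: Denominator = 3!
Step 4: Omega = 10660

10660


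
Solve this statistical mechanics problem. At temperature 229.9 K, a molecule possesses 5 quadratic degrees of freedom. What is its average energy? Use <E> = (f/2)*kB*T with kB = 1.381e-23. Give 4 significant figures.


Step 1: f/2 = 5/2 = 2.5
Step 2: kB*T = 1.381e-23 * 229.9 = 3.175e-21
Step 3: <E> = 2.5 * 3.175e-21 = 7.937e-21 J

7.937e-21


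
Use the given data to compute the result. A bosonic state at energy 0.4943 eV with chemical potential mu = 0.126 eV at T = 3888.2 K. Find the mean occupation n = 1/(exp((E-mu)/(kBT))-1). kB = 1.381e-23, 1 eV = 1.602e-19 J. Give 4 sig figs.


Step 1: (E - mu) = 0.3683 eV
Step 2: x = (E-mu)*eV/(kB*T) = 0.3683*1.602e-19/(1.381e-23*3888.2) = 1.099
Step 3: exp(x) = 3.001
Step 4: n = 1/(exp(x)-1) = 0.4999

0.4999


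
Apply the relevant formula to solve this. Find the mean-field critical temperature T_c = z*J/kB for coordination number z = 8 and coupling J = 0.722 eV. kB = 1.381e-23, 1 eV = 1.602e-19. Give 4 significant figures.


Step 1: z*J = 8*0.722 = 5.776 eV
Step 2: Convert to Joules: 5.776*1.602e-19 = 9.253e-19 J
Step 3: T_c = 9.253e-19 / 1.381e-23 = 6.7e+04 K

6.7e+04


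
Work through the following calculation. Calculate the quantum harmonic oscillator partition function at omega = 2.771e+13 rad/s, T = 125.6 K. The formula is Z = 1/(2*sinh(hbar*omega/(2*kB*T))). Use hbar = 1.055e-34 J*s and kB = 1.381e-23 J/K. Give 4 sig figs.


Step 1: Compute x = hbar*omega/(kB*T) = 1.055e-34*2.771e+13/(1.381e-23*125.6) = 1.685
Step 2: x/2 = 0.8427
Step 3: sinh(x/2) = 0.946
Step 4: Z = 1/(2*0.946) = 0.5285

0.5285


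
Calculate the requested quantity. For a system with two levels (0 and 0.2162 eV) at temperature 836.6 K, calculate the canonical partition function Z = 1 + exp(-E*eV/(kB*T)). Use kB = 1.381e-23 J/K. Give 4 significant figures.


Step 1: Compute beta*E = E*eV/(kB*T) = 0.2162*1.602e-19/(1.381e-23*836.6) = 2.998
Step 2: exp(-beta*E) = exp(-2.998) = 0.0499
Step 3: Z = 1 + 0.0499 = 1.05

1.05


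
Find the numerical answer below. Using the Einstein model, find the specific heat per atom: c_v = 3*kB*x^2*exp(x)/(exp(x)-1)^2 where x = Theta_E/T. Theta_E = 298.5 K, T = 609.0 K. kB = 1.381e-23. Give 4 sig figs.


Step 1: x = Theta_E/T = 298.5/609.0 = 0.4901
Step 2: x^2 = 0.2402
Step 3: exp(x) = 1.633
Step 4: c_v = 3*1.381e-23*0.2402*1.633/(1.633-1)^2 = 4.061e-23

4.061e-23


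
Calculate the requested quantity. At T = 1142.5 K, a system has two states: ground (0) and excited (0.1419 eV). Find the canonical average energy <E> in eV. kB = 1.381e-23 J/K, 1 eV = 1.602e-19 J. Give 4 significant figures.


Step 1: beta*E = 0.1419*1.602e-19/(1.381e-23*1142.5) = 1.441
Step 2: exp(-beta*E) = 0.2367
Step 3: <E> = 0.1419*0.2367/(1+0.2367) = 0.02716 eV

0.02716


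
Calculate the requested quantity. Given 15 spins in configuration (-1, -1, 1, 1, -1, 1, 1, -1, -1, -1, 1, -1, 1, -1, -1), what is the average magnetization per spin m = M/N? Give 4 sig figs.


Step 1: Count up spins (+1): 6, down spins (-1): 9
Step 2: Total magnetization M = 6 - 9 = -3
Step 3: m = M/N = -3/15 = -0.2

-0.2


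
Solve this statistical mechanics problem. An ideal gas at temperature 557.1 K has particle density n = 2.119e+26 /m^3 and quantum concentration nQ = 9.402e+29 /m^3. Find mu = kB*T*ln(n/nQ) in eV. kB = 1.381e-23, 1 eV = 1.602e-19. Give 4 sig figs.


Step 1: n/nQ = 2.119e+26/9.402e+29 = 0.0002254
Step 2: ln(n/nQ) = -8.398
Step 3: mu = kB*T*ln(n/nQ) = 7.694e-21*-8.398 = -6.461e-20 J
Step 4: Convert to eV: -6.461e-20/1.602e-19 = -0.4033 eV

-0.4033


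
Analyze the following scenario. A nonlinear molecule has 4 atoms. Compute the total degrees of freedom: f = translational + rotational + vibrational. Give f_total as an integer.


Step 1: Translational DOF = 3
Step 2: Rotational DOF (nonlinear) = 3
Step 3: Vibrational DOF = 3*4 - 6 = 6
Step 4: Total = 3 + 3 + 6 = 12

12


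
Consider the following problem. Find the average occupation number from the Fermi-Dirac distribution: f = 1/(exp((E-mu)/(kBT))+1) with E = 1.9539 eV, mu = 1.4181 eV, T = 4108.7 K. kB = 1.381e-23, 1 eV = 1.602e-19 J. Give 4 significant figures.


Step 1: (E - mu) = 1.9539 - 1.4181 = 0.5358 eV
Step 2: Convert: (E-mu)*eV = 8.584e-20 J
Step 3: x = (E-mu)*eV/(kB*T) = 1.513
Step 4: f = 1/(exp(1.513)+1) = 0.1805

0.1805


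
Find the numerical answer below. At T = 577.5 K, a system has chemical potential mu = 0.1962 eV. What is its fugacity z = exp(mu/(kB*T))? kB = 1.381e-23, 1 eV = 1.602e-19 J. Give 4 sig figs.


Step 1: Convert mu to Joules: 0.1962*1.602e-19 = 3.143e-20 J
Step 2: kB*T = 1.381e-23*577.5 = 7.975e-21 J
Step 3: mu/(kB*T) = 3.941
Step 4: z = exp(3.941) = 51.47

51.47


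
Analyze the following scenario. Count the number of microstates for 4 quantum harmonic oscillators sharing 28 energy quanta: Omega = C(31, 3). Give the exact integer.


Step 1: Use binomial coefficient C(31, 3)
Step 2: Numerator = 31! / 28!
Step 3: Denominator = 3!
Step 4: Omega = 4495

4495


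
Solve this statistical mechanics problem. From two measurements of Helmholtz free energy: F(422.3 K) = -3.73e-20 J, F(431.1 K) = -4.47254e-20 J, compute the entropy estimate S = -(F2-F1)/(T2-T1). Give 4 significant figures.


Step 1: dF = F2 - F1 = -4.47254e-20 - (-3.73e-20) = -7.4254e-21 J
Step 2: dT = T2 - T1 = 431.1 - 422.3 = 8.8 K
Step 3: S = -dF/dT = -(-7.4254e-21)/8.8 = 8.438e-22 J/K

8.438e-22


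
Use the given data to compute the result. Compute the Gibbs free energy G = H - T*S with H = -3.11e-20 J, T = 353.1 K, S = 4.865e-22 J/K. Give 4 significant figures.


Step 1: T*S = 353.1 * 4.865e-22 = 1.718e-19 J
Step 2: G = H - T*S = -3.11e-20 - 1.718e-19
Step 3: G = -2.029e-19 J

-2.029e-19


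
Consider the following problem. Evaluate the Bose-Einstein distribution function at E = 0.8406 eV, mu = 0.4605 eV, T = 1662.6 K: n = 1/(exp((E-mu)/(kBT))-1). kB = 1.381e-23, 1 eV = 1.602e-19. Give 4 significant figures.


Step 1: (E - mu) = 0.3801 eV
Step 2: x = (E-mu)*eV/(kB*T) = 0.3801*1.602e-19/(1.381e-23*1662.6) = 2.652
Step 3: exp(x) = 14.18
Step 4: n = 1/(exp(x)-1) = 0.07586

0.07586


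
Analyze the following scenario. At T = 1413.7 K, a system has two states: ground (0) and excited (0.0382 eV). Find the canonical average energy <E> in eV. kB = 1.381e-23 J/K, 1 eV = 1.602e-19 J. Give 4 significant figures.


Step 1: beta*E = 0.0382*1.602e-19/(1.381e-23*1413.7) = 0.3135
Step 2: exp(-beta*E) = 0.7309
Step 3: <E> = 0.0382*0.7309/(1+0.7309) = 0.01613 eV

0.01613


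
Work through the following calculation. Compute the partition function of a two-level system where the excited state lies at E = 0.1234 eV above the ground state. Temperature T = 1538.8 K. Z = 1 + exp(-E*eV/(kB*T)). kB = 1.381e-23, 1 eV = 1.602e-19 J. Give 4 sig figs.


Step 1: Compute beta*E = E*eV/(kB*T) = 0.1234*1.602e-19/(1.381e-23*1538.8) = 0.9303
Step 2: exp(-beta*E) = exp(-0.9303) = 0.3945
Step 3: Z = 1 + 0.3945 = 1.394

1.394


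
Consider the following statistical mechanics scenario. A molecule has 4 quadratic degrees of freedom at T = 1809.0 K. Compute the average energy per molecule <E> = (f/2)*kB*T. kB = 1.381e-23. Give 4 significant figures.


Step 1: f/2 = 4/2 = 2
Step 2: kB*T = 1.381e-23 * 1809.0 = 2.498e-20
Step 3: <E> = 2 * 2.498e-20 = 4.996e-20 J

4.996e-20


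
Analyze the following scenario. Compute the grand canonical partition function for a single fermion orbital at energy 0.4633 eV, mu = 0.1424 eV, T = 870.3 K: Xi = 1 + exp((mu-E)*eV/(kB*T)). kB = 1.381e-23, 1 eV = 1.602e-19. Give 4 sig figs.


Step 1: (mu - E) = 0.1424 - 0.4633 = -0.3209 eV
Step 2: x = (mu-E)*eV/(kB*T) = -0.3209*1.602e-19/(1.381e-23*870.3) = -4.277
Step 3: exp(x) = 0.01388
Step 4: Xi = 1 + 0.01388 = 1.014

1.014


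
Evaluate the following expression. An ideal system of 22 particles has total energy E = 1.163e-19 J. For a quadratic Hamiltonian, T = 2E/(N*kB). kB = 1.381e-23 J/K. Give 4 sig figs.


Step 1: Numerator = 2*E = 2*1.163e-19 = 2.326e-19 J
Step 2: Denominator = N*kB = 22*1.381e-23 = 3.038e-22
Step 3: T = 2.326e-19 / 3.038e-22 = 765.6 K

765.6


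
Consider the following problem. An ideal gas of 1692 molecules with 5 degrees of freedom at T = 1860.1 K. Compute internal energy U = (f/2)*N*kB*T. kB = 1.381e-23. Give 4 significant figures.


Step 1: f/2 = 5/2 = 2.5
Step 2: N*kB*T = 1692*1.381e-23*1860.1 = 4.346e-17
Step 3: U = 2.5 * 4.346e-17 = 1.087e-16 J

1.087e-16


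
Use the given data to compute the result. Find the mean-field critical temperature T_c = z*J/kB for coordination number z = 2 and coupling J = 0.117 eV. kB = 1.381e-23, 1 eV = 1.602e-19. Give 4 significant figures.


Step 1: z*J = 2*0.117 = 0.234 eV
Step 2: Convert to Joules: 0.234*1.602e-19 = 3.749e-20 J
Step 3: T_c = 3.749e-20 / 1.381e-23 = 2714 K

2714


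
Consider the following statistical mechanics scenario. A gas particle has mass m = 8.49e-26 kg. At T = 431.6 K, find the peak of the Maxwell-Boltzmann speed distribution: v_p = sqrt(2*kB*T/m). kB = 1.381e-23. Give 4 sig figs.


Step 1: Numerator = 2*kB*T = 2*1.381e-23*431.6 = 1.192e-20
Step 2: Ratio = 1.192e-20 / 8.49e-26 = 1.404e+05
Step 3: v_p = sqrt(1.404e+05) = 374.7 m/s

374.7


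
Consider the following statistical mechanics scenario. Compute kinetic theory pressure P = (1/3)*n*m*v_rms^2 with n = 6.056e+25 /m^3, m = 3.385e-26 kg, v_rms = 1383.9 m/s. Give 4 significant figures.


Step 1: v_rms^2 = 1383.9^2 = 1.915e+06
Step 2: n*m = 6.056e+25*3.385e-26 = 2.05
Step 3: P = (1/3)*2.05*1.915e+06 = 1.309e+06 Pa

1.309e+06


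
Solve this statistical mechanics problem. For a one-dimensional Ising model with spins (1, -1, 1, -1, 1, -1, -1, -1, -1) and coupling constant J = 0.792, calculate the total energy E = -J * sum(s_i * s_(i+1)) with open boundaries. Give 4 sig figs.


Step 1: Nearest-neighbor products: -1, -1, -1, -1, -1, 1, 1, 1
Step 2: Sum of products = -2
Step 3: E = -0.792 * -2 = 1.584

1.584


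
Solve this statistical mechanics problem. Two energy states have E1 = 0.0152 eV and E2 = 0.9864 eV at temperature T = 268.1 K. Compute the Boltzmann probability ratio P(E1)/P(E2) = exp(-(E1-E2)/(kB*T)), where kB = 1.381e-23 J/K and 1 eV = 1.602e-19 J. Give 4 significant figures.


Step 1: Compute energy difference dE = E1 - E2 = 0.0152 - 0.9864 = -0.9712 eV
Step 2: Convert to Joules: dE_J = -0.9712 * 1.602e-19 = -1.556e-19 J
Step 3: Compute exponent = -dE_J / (kB * T) = -(-1.556e-19) / (1.381e-23 * 268.1) = 42.02
Step 4: P(E1)/P(E2) = exp(42.02) = 1.779e+18

1.779e+18


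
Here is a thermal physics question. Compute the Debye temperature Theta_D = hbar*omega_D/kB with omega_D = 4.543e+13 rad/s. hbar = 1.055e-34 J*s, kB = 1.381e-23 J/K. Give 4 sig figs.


Step 1: hbar*omega_D = 1.055e-34 * 4.543e+13 = 4.793e-21 J
Step 2: Theta_D = 4.793e-21 / 1.381e-23
Step 3: Theta_D = 347.1 K

347.1


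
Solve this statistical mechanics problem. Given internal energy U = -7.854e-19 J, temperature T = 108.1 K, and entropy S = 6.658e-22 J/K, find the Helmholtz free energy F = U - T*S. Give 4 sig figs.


Step 1: T*S = 108.1 * 6.658e-22 = 7.197e-20 J
Step 2: F = U - T*S = -7.854e-19 - 7.197e-20
Step 3: F = -8.574e-19 J

-8.574e-19


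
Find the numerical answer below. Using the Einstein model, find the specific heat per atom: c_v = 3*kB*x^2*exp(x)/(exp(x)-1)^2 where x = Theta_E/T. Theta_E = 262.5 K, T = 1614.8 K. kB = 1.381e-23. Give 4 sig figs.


Step 1: x = Theta_E/T = 262.5/1614.8 = 0.1626
Step 2: x^2 = 0.02643
Step 3: exp(x) = 1.177
Step 4: c_v = 3*1.381e-23*0.02643*1.177/(1.177-1)^2 = 4.134e-23

4.134e-23


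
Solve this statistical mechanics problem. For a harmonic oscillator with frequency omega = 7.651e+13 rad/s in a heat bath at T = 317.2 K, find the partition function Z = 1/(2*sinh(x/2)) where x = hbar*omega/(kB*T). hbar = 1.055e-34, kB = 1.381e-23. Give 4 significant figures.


Step 1: Compute x = hbar*omega/(kB*T) = 1.055e-34*7.651e+13/(1.381e-23*317.2) = 1.843
Step 2: x/2 = 0.9213
Step 3: sinh(x/2) = 1.057
Step 4: Z = 1/(2*1.057) = 0.4729

0.4729


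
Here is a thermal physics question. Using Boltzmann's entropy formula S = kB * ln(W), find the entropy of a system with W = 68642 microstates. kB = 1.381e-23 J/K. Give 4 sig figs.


Step 1: ln(W) = ln(68642) = 11.14
Step 2: S = kB * ln(W) = 1.381e-23 * 11.14
Step 3: S = 1.538e-22 J/K

1.538e-22


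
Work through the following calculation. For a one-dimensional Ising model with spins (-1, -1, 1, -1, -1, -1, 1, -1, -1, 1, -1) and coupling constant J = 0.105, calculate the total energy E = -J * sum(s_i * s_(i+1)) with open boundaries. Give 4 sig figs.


Step 1: Nearest-neighbor products: 1, -1, -1, 1, 1, -1, -1, 1, -1, -1
Step 2: Sum of products = -2
Step 3: E = -0.105 * -2 = 0.21

0.21


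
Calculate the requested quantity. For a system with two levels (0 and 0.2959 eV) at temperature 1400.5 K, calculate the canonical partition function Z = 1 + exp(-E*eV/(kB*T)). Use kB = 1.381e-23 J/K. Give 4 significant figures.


Step 1: Compute beta*E = E*eV/(kB*T) = 0.2959*1.602e-19/(1.381e-23*1400.5) = 2.451
Step 2: exp(-beta*E) = exp(-2.451) = 0.08621
Step 3: Z = 1 + 0.08621 = 1.086

1.086


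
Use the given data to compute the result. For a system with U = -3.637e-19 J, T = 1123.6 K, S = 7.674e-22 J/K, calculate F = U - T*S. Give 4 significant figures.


Step 1: T*S = 1123.6 * 7.674e-22 = 8.623e-19 J
Step 2: F = U - T*S = -3.637e-19 - 8.623e-19
Step 3: F = -1.226e-18 J

-1.226e-18


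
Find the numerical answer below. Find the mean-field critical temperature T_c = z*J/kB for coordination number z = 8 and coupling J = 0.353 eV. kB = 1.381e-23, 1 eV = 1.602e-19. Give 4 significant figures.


Step 1: z*J = 8*0.353 = 2.824 eV
Step 2: Convert to Joules: 2.824*1.602e-19 = 4.524e-19 J
Step 3: T_c = 4.524e-19 / 1.381e-23 = 3.276e+04 K

3.276e+04


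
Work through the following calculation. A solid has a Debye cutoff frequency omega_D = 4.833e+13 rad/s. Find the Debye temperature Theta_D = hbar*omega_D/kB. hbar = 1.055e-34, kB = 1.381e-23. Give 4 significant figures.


Step 1: hbar*omega_D = 1.055e-34 * 4.833e+13 = 5.099e-21 J
Step 2: Theta_D = 5.099e-21 / 1.381e-23
Step 3: Theta_D = 369.2 K

369.2


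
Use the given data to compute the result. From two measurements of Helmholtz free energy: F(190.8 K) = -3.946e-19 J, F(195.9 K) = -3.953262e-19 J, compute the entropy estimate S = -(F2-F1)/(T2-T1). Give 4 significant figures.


Step 1: dF = F2 - F1 = -3.953262e-19 - (-3.946e-19) = -7.262e-22 J
Step 2: dT = T2 - T1 = 195.9 - 190.8 = 5.1 K
Step 3: S = -dF/dT = -(-7.262e-22)/5.1 = 1.424e-22 J/K

1.424e-22


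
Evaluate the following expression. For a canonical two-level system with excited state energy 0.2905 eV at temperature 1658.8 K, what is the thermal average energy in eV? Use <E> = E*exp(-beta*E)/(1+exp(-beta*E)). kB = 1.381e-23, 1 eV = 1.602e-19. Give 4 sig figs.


Step 1: beta*E = 0.2905*1.602e-19/(1.381e-23*1658.8) = 2.032
Step 2: exp(-beta*E) = 0.1311
Step 3: <E> = 0.2905*0.1311/(1+0.1311) = 0.03368 eV

0.03368


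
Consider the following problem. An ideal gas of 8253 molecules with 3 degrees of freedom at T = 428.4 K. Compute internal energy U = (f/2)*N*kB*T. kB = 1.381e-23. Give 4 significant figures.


Step 1: f/2 = 3/2 = 1.5
Step 2: N*kB*T = 8253*1.381e-23*428.4 = 4.883e-17
Step 3: U = 1.5 * 4.883e-17 = 7.324e-17 J

7.324e-17
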